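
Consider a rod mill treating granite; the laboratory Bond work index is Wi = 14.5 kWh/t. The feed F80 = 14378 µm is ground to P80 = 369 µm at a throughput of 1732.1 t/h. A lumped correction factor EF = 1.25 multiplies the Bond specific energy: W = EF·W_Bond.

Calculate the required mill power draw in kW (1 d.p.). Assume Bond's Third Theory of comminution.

P = 13725.0 kW

Bond: W = 10·Wi·(1/√P80 − 1/√F80)
W = 10·14.5·(1/√369 − 1/√14378) = 10·14.5·(0.043718) = 6.3391 kWh/t
Corrected W = EF·W_Bond = 1.25·6.3391 = 7.9239 kWh/t
P = W·T = 7.9239·1732.1 = 13725.0 kW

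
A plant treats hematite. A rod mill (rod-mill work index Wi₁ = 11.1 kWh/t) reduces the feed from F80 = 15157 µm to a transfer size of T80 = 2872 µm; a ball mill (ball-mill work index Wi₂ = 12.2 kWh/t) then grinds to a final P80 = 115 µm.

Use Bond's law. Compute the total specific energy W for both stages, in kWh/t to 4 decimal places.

Bond: W = 10·Wi·(1/√P80 − 1/√F80)
Stage 1 (15157→2872 µm, Wi₁=11.1): W₁ = 10·11.1·(0.018660 − 0.008123) = 1.1696 kWh/t
Stage 2 (2872→115 µm, Wi₂=12.2): W₂ = 10·12.2·(0.093250 − 0.018660) = 9.1001 kWh/t
W = W₁ + W₂ = 1.1696 + 9.1001 = 10.2697 kWh/t

W = 10.2697 kWh/t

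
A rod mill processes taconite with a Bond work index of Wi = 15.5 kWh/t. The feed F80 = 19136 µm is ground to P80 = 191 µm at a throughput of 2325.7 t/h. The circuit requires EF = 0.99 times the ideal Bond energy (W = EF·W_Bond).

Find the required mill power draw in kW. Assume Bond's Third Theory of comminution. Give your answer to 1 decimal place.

P = 23243.0 kW

W = 10·Wi·(P80^(-½) − F80^(-½))
W = 10·15.5·(1/√191 − 1/√19136) = 10·15.5·(0.065129) = 10.0949 kWh/t
Apply correction: 10.0949 × 0.99 = 9.9940 kWh/t
P = W·T = 9.9940·2325.7 = 23243.0 kW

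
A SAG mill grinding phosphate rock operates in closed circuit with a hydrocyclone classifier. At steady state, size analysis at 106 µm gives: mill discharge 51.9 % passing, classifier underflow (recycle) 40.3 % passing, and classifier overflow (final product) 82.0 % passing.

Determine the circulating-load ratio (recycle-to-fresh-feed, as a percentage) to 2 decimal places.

Mass balance on the −106 µm fraction:
(1+r)d = ru + o → r = (o−d)/(d−u)
r = (82.0 − 51.9)/(51.9 − 40.3) = 30.1/11.6 = 2.5948
CL = 100·r = 259.48 %

CL = 259.48 %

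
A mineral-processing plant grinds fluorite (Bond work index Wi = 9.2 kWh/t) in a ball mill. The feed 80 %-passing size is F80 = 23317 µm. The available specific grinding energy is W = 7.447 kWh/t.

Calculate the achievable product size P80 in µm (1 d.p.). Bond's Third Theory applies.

W = 10·Wi·[P80^(−½) − F80^(−½)]
P80^(−½) = W/(10 Wi) + F80^(−½)
  = 7.4470/(10·9.2) + 1/√23317 = 0.080946 + 0.006549 = 0.087494
P80 = (1/0.087494)² = 11.4293² = 130.63 µm

P80 = 130.6 µm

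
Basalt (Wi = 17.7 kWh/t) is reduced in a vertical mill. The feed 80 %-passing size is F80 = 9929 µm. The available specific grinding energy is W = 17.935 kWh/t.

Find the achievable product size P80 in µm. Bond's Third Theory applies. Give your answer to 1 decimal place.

P80 = 80.6 µm

W = 10 Wi / √P80 − 10 Wi / √F80
1/√P80 = 1/√F80 + W/(10·Wi)
  = 17.9350/(10·17.7) + 1/√9929 = 0.101328 + 0.010036 = 0.111363
P80 = (1/0.111363)² = 8.9796² = 80.63 µm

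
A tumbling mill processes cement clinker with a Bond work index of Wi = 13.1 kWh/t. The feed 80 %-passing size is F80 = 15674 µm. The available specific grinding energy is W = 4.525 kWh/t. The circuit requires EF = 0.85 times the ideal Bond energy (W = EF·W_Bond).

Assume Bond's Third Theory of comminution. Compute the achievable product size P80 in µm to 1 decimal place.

Bond: W = 10·Wi·(1/√P80 − 1/√F80)
W_Bond = W / EF = 4.525 / 0.85 = 5.3235 kWh/t
P80^-0.5 = F80^-0.5 + W_Bond/(10 Wi)
  = 5.3235/(10·13.1) + 1/√15674 = 0.040638 + 0.007987 = 0.048625
P80 = (1/0.048625)² = 20.5655² = 422.94 µm

P80 = 422.9 µm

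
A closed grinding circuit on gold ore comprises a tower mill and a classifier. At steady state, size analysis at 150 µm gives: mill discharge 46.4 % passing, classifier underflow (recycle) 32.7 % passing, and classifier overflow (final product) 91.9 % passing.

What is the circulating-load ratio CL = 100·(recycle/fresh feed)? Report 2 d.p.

CL = 332.12 %

Let r = R/F. Size balance at 150 µm:
r = (o − d)/(d − u)
r = (91.9 − 46.4)/(46.4 − 32.7) = 45.5/13.7 = 3.3212
CL = 100·r = 332.12 %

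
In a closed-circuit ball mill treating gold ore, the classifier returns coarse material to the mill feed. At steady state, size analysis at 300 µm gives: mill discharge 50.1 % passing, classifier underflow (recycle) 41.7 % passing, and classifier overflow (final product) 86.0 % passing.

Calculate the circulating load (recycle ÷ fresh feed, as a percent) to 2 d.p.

CL = 427.38 %

Balance %-passing 300 µm (r = R/F):
(1+r)d = ru + o → r = (o−d)/(d−u)
r = (86.0 − 50.1)/(50.1 − 41.7) = 35.9/8.4 = 4.2738
CL = 100·r = 427.38 %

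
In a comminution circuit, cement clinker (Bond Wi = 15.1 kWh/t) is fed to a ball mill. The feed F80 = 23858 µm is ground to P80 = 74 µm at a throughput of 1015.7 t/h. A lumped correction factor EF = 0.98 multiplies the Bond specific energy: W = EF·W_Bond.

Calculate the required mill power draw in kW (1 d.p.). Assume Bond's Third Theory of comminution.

Bond:  W = 10 Wi (1/√P − 1/√F)
W = 10·15.1·(1/√74 − 1/√23858) = 10·15.1·(0.109773) = 16.5758 kWh/t
Apply correction: 16.5758 × 0.98 = 16.2443 kWh/t
P_mill = W·ṁ = 16.2443·1015.7 = 16499.3 kW

P = 16499.3 kW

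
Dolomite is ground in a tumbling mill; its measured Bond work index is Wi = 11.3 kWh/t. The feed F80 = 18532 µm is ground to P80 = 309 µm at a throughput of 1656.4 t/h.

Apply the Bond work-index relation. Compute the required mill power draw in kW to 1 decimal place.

Bond:  W = 10 Wi (1/√P − 1/√F)
W = 10·11.3·(1/√309 − 1/√18532) = 10·11.3·(0.049542) = 5.5983 kWh/t
P_mill = W·ṁ = 5.5983·1656.4 = 9273.0 kW

P = 9273.0 kW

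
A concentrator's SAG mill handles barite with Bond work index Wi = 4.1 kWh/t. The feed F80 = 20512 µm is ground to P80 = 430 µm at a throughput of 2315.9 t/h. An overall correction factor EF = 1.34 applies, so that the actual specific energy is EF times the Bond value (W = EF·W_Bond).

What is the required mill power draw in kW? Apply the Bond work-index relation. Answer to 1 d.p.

P = 5247.5 kW

W = 10·Wi·[P80^(−½) − F80^(−½)]
W = 10·4.1·(1/√430 − 1/√20512) = 10·4.1·(0.041242) = 1.6909 kWh/t
With EF = 1.34: W = 1.6909·1.34 = 2.2658 kWh/t
Mill draw = 2.2658 × 2315.9 = 5247.5 kW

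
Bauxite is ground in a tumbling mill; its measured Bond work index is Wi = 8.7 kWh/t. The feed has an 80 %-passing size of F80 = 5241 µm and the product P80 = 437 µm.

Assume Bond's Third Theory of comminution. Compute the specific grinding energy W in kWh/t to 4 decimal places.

W = 2.9600 kWh/t

W = 10 Wi (P80^-0.5 − F80^-0.5)
1/√437 = 0.047836;  1/√5241 = 0.013813
W = 10·8.7·(0.047836 − 0.013813) = 2.9600 kWh/t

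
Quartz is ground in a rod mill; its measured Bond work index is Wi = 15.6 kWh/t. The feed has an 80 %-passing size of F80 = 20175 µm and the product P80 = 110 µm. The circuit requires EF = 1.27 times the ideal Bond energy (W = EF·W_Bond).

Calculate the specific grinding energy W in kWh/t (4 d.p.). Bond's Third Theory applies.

W = 17.4952 kWh/t

W_Bond = 10·Wi·(1/√P₈₀ − 1/√F₈₀)
1/√110 = 0.095346;  1/√20175 = 0.007040
W = 10·15.6·(0.095346 − 0.007040) = 13.7757 kWh/t
Corrected W = EF·W_Bond = 1.27·13.7757 = 17.4952 kWh/t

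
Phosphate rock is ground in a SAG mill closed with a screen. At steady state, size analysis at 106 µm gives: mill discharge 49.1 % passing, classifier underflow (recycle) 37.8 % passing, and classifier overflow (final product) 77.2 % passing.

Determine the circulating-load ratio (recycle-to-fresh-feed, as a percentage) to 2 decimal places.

CL = 248.67 %

Let r = R/F. Size balance at 106 µm:
(1+r)d = ru + o → r = (o−d)/(d−u)
r = (77.2 − 49.1)/(49.1 − 37.8) = 28.1/11.3 = 2.4867
CL = 100·r = 248.67 %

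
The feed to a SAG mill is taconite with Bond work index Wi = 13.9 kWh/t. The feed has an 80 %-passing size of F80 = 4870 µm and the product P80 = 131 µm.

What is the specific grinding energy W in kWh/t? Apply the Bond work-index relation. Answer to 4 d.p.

Bond: W = 10·Wi·(1/√P80 − 1/√F80)
1/√131 = 0.087370;  1/√4870 = 0.014330
W = 10·13.9·(0.087370 − 0.014330) = 10.1527 kWh/t

W = 10.1527 kWh/t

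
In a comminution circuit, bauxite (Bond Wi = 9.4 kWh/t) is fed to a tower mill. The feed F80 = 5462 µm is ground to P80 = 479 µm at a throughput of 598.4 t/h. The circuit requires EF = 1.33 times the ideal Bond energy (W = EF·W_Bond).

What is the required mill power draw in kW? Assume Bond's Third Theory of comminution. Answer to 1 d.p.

P = 2406.0 kW

W_Bond = 10·Wi·(1/√P₈₀ − 1/√F₈₀)
W = 10·9.4·(1/√479 − 1/√5462) = 10·9.4·(0.032160) = 3.0231 kWh/t
W_actual = 1.33 × 3.0231 = 4.0207 kWh/t
Mill draw = 4.0207 × 598.4 = 2406.0 kW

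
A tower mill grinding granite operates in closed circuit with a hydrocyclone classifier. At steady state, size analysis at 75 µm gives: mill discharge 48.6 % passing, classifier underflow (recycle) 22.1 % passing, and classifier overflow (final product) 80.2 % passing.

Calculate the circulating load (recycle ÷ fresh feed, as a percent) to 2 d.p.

Balance %-passing 75 µm (r = R/F):
(1+r)·d = r·u + o ⇒ r = (o−d)/(d−u)
r = (80.2 − 48.6)/(48.6 − 22.1) = 31.6/26.5 = 1.1925
CL = 100·r = 119.25 %

CL = 119.25 %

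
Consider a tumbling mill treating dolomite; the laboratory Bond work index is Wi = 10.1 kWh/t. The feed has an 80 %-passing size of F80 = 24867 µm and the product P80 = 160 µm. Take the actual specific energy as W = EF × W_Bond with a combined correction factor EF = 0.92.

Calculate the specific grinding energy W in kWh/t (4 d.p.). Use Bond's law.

W = 10 Wi / √P80 − 10 Wi / √F80
1/√160 = 0.079057;  1/√24867 = 0.006341
W = 10·10.1·(0.079057 − 0.006341) = 7.3443 kWh/t
Corrected W = EF·W_Bond = 0.92·7.3443 = 6.7567 kWh/t

W = 6.7567 kWh/t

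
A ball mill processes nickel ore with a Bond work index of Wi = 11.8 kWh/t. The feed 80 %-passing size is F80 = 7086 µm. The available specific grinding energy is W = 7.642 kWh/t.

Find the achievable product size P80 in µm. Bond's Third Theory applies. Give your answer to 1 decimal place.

P80 = 170.2 µm

W = 10 Wi / √P80 − 10 Wi / √F80
⇒ 1/√P80 = W/(10 Wi) + 1/√F80
  = 7.6420/(10·11.8) + 1/√7086 = 0.064763 + 0.011880 = 0.076642
P80 = (1/0.076642)² = 13.0476² = 170.24 µm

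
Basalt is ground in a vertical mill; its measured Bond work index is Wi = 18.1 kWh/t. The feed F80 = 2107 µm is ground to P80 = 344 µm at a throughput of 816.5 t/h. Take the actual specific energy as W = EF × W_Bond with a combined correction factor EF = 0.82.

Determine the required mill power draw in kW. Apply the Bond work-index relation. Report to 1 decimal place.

P = 3893.8 kW

Bond:  W = 10 Wi (1/√P − 1/√F)
W = 10·18.1·(1/√344 − 1/√2107) = 10·18.1·(0.032131) = 5.8157 kWh/t
Corrected W = EF·W_Bond = 0.82·5.8157 = 4.7689 kWh/t
Mill draw = 4.7689 × 816.5 = 3893.8 kW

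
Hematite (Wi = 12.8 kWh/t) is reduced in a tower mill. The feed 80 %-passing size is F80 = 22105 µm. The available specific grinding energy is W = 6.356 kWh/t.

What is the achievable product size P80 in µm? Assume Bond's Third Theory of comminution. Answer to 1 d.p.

W = 10 Wi (P80^-0.5 − F80^-0.5)
P80^(−½) = W/(10 Wi) + F80^(−½)
  = 6.3560/(10·12.8) + 1/√22105 = 0.049656 + 0.006726 = 0.056382
P80 = (1/0.056382)² = 17.7361² = 314.57 µm

P80 = 314.6 µm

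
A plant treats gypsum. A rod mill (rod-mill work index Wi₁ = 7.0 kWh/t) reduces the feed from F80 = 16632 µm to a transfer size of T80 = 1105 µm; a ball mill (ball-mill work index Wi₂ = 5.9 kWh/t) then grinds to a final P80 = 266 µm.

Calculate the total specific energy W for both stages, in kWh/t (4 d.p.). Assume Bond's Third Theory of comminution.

W = 3.4057 kWh/t

W = 10 Wi (1/√P80 − 1/√F80)  [Bond]
Stage 1 (16632→1105 µm, Wi₁=7.0): W₁ = 10·7.0·(0.030083 − 0.007754) = 1.5630 kWh/t
Stage 2 (1105→266 µm, Wi₂=5.9): W₂ = 10·5.9·(0.061314 − 0.030083) = 1.8426 kWh/t
W = W₁ + W₂ = 1.5630 + 1.8426 = 3.4057 kWh/t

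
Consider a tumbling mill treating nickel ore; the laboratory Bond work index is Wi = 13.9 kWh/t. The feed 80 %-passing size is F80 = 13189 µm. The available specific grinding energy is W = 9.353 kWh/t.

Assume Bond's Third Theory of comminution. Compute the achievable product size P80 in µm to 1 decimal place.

P80 = 173.2 µm

W_Bond = 10·Wi·(1/√P₈₀ − 1/√F₈₀)
1/√P80 = 1/√F80 + W/(10·Wi)
  = 9.3530/(10·13.9) + 1/√13189 = 0.067288 + 0.008708 = 0.075995
P80 = (1/0.075995)² = 13.1587² = 173.15 µm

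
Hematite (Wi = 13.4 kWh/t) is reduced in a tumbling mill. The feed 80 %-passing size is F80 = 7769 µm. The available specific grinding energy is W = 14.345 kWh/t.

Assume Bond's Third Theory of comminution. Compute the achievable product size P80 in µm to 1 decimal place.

W_Bond = 10·Wi·(1/√P₈₀ − 1/√F₈₀)
P80^-0.5 = F80^-0.5 + W/(10 Wi)
  = 14.3450/(10·13.4) + 1/√7769 = 0.107052 + 0.011345 = 0.118398
P80 = (1/0.118398)² = 8.4461² = 71.34 µm

P80 = 71.3 µm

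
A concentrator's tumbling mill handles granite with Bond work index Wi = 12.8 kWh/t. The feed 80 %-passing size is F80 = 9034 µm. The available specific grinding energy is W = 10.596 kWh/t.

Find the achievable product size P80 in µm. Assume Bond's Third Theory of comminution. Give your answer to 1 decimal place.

P80 = 114.9 µm

W = 10·Wi·(P80^(-½) − F80^(-½))
P80^-0.5 = F80^-0.5 + W/(10 Wi)
  = 10.5960/(10·12.8) + 1/√9034 = 0.082781 + 0.010521 = 0.093302
P80 = (1/0.093302)² = 10.7178² = 114.87 µm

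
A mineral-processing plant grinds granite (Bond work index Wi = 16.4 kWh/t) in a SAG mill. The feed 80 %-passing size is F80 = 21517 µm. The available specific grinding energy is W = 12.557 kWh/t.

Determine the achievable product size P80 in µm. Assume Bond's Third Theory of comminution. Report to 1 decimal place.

Bond: W = 10·Wi·(1/√P80 − 1/√F80)
P80^-0.5 = F80^-0.5 + W/(10 Wi)
  = 12.5570/(10·16.4) + 1/√21517 = 0.076567 + 0.006817 = 0.083384
P80 = (1/0.083384)² = 11.9927² = 143.82 µm

P80 = 143.8 µm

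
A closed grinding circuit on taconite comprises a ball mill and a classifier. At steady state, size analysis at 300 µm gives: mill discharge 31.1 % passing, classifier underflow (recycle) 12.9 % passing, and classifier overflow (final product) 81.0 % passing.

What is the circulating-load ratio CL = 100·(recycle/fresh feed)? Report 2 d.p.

CL = 274.18 %

Balance %-passing 300 µm (r = R/F):
r = (o − d)/(d − u)
r = (81.0 − 31.1)/(31.1 − 12.9) = 49.9/18.2 = 2.7418
CL = 100·r = 274.18 %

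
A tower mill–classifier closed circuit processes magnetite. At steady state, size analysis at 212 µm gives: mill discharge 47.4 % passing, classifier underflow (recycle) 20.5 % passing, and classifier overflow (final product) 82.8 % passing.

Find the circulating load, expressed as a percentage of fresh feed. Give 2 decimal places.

Two-product formula at 212 µm:
d + r·d = r·u + o → r(d−u) = o−d
r = (82.8 − 47.4)/(47.4 − 20.5) = 35.4/26.9 = 1.3160
CL = 100·r = 131.60 %

CL = 131.60 %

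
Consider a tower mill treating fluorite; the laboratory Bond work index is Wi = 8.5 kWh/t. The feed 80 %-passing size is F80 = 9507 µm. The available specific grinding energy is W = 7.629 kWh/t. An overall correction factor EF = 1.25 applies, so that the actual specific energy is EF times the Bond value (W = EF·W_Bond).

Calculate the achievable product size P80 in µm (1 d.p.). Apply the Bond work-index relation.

W_Bond = 10·Wi·(1/√P₈₀ − 1/√F₈₀)
W_Bond = W / EF = 7.629 / 1.25 = 6.1032 kWh/t
P80^(−½) = W_Bond/(10 Wi) + F80^(−½)
  = 6.1032/(10·8.5) + 1/√9507 = 0.071802 + 0.010256 = 0.082058
P80 = (1/0.082058)² = 12.1864² = 148.51 µm

P80 = 148.5 µm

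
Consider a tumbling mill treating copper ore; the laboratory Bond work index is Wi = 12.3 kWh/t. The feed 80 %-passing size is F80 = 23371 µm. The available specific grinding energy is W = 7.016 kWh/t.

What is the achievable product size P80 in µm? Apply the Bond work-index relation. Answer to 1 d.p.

W = 10·Wi·[P80^(−½) − F80^(−½)]
1/√P80 = 1/√F80 + W/(10·Wi)
  = 7.0160/(10·12.3) + 1/√23371 = 0.057041 + 0.006541 = 0.063582
P80 = (1/0.063582)² = 15.7277² = 247.36 µm

P80 = 247.4 µm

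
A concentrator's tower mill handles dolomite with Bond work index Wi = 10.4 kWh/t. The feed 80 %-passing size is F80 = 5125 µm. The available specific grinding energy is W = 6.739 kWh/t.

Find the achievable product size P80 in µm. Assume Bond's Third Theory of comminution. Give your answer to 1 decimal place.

P80 = 161.2 µm

W_Bond = 10·Wi·(1/√P₈₀ − 1/√F₈₀)
⇒ 1/√P80 = W/(10 Wi) + 1/√F80
  = 6.7390/(10·10.4) + 1/√5125 = 0.064798 + 0.013969 = 0.078767
P80 = (1/0.078767)² = 12.6957² = 161.18 µm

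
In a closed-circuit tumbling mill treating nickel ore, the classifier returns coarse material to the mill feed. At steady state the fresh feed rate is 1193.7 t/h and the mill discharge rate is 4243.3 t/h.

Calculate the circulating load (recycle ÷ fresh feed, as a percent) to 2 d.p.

CL = 255.47 %

Steady state: M = F + R.
R = M − F = 4243.3 − 1193.7 = 3049.6 t/h
CL = 100·R/F = 100·3049.6/1193.7 = 255.47 %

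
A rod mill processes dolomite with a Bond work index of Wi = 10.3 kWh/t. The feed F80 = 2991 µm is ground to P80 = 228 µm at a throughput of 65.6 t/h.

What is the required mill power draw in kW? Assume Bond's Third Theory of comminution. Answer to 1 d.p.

W = 10 Wi (1/√P80 − 1/√F80)  [Bond]
W = 10·10.3·(1/√228 − 1/√2991) = 10·10.3·(0.047942) = 4.9380 kWh/t
Mill draw = 4.9380 × 65.6 = 323.9 kW

P = 323.9 kW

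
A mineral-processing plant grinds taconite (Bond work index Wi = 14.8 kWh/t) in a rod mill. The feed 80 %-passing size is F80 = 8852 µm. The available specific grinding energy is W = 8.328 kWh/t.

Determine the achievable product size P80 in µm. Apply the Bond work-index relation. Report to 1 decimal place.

W = 10·Wi·[P80^(−½) − F80^(−½)]
⇒ 1/√P80 = W/(10 Wi) + 1/√F80
  = 8.3280/(10·14.8) + 1/√8852 = 0.056270 + 0.010629 = 0.066899
P80 = (1/0.066899)² = 14.9479² = 223.44 µm

P80 = 223.4 µm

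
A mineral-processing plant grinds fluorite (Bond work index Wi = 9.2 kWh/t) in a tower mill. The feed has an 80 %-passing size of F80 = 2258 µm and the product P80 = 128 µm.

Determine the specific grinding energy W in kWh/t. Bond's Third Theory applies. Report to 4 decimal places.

Bond:  W = 10 Wi (1/√P − 1/√F)
1/√128 = 0.088388;  1/√2258 = 0.021044
W = 10·9.2·(0.088388 − 0.021044) = 6.1956 kWh/t

W = 6.1956 kWh/t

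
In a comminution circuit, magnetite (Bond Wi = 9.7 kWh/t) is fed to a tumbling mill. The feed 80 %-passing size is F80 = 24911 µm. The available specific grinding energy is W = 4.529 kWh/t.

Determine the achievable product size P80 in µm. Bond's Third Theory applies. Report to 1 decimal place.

P80 = 355.6 µm

W = 10·Wi·[P80^(−½) − F80^(−½)]
P80^-0.5 = F80^-0.5 + W/(10 Wi)
  = 4.5290/(10·9.7) + 1/√24911 = 0.046691 + 0.006336 = 0.053027
P80 = (1/0.053027)² = 18.8585² = 355.64 µm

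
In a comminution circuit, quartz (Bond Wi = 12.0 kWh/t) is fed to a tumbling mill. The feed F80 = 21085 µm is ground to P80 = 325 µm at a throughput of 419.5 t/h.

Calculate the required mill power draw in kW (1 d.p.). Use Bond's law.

P = 2445.7 kW

W = 10 Wi / √P80 − 10 Wi / √F80
W = 10·12.0·(1/√325 − 1/√21085) = 10·12.0·(0.048583) = 5.8300 kWh/t
P = W·T = 5.8300·419.5 = 2445.7 kW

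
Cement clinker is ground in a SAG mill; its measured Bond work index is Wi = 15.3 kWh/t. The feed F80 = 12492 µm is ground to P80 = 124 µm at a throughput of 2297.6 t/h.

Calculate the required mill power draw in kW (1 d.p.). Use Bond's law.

Bond:  W = 10 Wi (1/√P − 1/√F)
W = 10·15.3·(1/√124 − 1/√12492) = 10·15.3·(0.080856) = 12.3709 kWh/t
P = W·T = 12.3709·2297.6 = 28423.4 kW

P = 28423.4 kW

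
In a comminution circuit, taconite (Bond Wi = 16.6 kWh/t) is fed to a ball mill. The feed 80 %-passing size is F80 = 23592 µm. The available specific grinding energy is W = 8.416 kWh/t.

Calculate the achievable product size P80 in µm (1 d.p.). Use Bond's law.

P80 = 305.5 µm

Bond: W = 10·Wi·(1/√P80 − 1/√F80)
P80^-0.5 = F80^-0.5 + W/(10 Wi)
  = 8.4160/(10·16.6) + 1/√23592 = 0.050699 + 0.006511 = 0.057209
P80 = (1/0.057209)² = 17.4797² = 305.54 µm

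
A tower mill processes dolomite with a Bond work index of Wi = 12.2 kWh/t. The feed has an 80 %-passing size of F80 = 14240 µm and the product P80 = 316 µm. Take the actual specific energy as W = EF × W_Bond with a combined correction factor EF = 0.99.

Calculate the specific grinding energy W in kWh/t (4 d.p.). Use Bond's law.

W = 10 Wi (P80^-0.5 − F80^-0.5)
1/√316 = 0.056254;  1/√14240 = 0.008380
W = 10·12.2·(0.056254 − 0.008380) = 5.8407 kWh/t
Apply correction: 5.8407 × 0.99 = 5.7823 kWh/t

W = 5.7823 kWh/t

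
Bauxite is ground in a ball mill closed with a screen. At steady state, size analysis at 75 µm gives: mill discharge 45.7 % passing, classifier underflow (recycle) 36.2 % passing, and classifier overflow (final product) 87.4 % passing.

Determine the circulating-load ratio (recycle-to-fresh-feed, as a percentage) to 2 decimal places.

Let r = R/F. Size balance at 75 µm:
d + r·d = r·u + o → r(d−u) = o−d
r = (87.4 − 45.7)/(45.7 − 36.2) = 41.7/9.5 = 4.3895
CL = 100·r = 438.95 %

CL = 438.95 %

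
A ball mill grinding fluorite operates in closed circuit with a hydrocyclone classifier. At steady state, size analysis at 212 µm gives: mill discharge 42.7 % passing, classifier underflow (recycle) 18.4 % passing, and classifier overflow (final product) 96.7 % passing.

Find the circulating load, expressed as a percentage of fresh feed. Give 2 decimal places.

Mass balance on the −212 µm fraction:
r = (o − d)/(d − u)
r = (96.7 − 42.7)/(42.7 − 18.4) = 54.0/24.3 = 2.2222
CL = 100·r = 222.22 %

CL = 222.22 %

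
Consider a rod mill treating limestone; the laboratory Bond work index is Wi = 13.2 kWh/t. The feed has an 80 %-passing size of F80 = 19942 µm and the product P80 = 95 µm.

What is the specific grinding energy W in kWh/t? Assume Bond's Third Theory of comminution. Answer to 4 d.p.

Bond:  W = 10 Wi (1/√P − 1/√F)
1/√95 = 0.102598;  1/√19942 = 0.007081
W = 10·13.2·(0.102598 − 0.007081) = 12.6082 kWh/t

W = 12.6082 kWh/t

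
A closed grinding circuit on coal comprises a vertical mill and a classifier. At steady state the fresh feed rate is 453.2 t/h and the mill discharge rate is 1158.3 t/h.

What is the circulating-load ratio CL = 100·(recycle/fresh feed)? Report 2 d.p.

Steady state: M = F + R.
R = M − F = 1158.3 − 453.2 = 705.1 t/h
CL = 100·R/F = 100·705.1/453.2 = 155.58 %

CL = 155.58 %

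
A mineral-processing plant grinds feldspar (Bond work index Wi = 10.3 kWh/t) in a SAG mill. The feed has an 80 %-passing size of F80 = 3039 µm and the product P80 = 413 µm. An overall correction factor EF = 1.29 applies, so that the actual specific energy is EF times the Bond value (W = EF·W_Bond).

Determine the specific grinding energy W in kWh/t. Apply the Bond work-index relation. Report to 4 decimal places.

Bond: W = 10·Wi·(1/√P80 − 1/√F80)
1/√413 = 0.049207;  1/√3039 = 0.018140
W = 10·10.3·(0.049207 − 0.018140) = 3.1999 kWh/t
With EF = 1.29: W = 3.1999·1.29 = 4.1279 kWh/t

W = 4.1279 kWh/t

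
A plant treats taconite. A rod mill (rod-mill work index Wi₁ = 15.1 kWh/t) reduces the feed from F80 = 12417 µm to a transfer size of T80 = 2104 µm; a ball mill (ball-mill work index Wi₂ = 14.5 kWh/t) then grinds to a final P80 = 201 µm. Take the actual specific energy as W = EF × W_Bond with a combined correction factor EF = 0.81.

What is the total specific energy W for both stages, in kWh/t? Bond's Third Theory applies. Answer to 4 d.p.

W = 10·Wi·[P80^(−½) − F80^(−½)]
Stage 1 (12417→2104 µm, Wi₁=15.1): W₁ = 10·15.1·(0.021801 − 0.008974) = 1.9369 kWh/t
Stage 2 (2104→201 µm, Wi₂=14.5): W₂ = 10·14.5·(0.070535 − 0.021801) = 7.0664 kWh/t
W = W₁ + W₂ = 1.9369 + 7.0664 = 9.0032 kWh/t
Corrected W = EF·W_Bond = 0.81·9.0032 = 7.2926 kWh/t

W = 7.2926 kWh/t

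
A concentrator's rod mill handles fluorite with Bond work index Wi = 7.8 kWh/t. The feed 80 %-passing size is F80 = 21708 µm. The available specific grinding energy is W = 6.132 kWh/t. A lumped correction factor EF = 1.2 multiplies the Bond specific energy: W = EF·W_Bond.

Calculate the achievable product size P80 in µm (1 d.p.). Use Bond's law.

W = 10 Wi (1/√P80 − 1/√F80)  [Bond]
W_Bond = W / EF = 6.132 / 1.2 = 5.1100 kWh/t
P80^(−½) = W_Bond/(10 Wi) + F80^(−½)
  = 5.1100/(10·7.8) + 1/√21708 = 0.065513 + 0.006787 = 0.072300
P80 = (1/0.072300)² = 13.8313² = 191.30 µm

P80 = 191.3 µm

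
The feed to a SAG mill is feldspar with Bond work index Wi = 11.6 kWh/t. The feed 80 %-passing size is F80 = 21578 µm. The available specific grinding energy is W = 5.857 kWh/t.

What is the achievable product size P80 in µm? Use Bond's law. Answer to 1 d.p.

P80 = 304.6 µm

W = 10·Wi·(P80^(-½) − F80^(-½))
P80^(−½) = W/(10 Wi) + F80^(−½)
  = 5.8570/(10·11.6) + 1/√21578 = 0.050491 + 0.006808 = 0.057299
P80 = (1/0.057299)² = 17.4523² = 304.58 µm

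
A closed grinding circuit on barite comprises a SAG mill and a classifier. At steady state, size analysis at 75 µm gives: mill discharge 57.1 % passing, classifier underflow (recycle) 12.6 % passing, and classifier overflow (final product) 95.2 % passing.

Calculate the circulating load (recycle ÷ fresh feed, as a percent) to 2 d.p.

CL = 85.62 %

Two-product formula at 75 µm:
r = (o − d)/(d − u)
r = (95.2 − 57.1)/(57.1 − 12.6) = 38.1/44.5 = 0.8562
CL = 100·r = 85.62 %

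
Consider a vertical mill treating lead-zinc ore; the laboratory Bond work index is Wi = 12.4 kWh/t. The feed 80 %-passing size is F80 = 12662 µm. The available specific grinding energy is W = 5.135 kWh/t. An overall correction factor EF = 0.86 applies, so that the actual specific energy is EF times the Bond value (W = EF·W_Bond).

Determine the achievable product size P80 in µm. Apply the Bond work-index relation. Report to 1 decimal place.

P80 = 307.4 µm

W = 10 Wi (P80^-0.5 − F80^-0.5)
W_Bond = W / EF = 5.135 / 0.86 = 5.9709 kWh/t
P80^(−½) = W_Bond/(10 Wi) + F80^(−½)
  = 5.9709/(10·12.4) + 1/√12662 = 0.048153 + 0.008887 = 0.057040
P80 = (1/0.057040)² = 17.5317² = 307.36 µm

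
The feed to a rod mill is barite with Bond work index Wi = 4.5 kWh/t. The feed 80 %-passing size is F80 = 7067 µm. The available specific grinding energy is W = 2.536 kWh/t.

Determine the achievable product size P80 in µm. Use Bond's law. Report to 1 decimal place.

P80 = 214.7 µm

Bond: W = 10·Wi·(1/√P80 − 1/√F80)
P80^(−½) = W/(10 Wi) + F80^(−½)
  = 2.5360/(10·4.5) + 1/√7067 = 0.056356 + 0.011895 = 0.068251
P80 = (1/0.068251)² = 14.6518² = 214.67 µm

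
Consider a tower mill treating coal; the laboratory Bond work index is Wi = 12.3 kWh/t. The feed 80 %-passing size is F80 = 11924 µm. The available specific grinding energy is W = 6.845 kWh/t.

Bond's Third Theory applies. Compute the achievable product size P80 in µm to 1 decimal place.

W = 10·Wi·[P80^(−½) − F80^(−½)]
P80^-0.5 = F80^-0.5 + W/(10 Wi)
  = 6.8450/(10·12.3) + 1/√11924 = 0.055650 + 0.009158 = 0.064808
P80 = (1/0.064808)² = 15.4302² = 238.09 µm

P80 = 238.1 µm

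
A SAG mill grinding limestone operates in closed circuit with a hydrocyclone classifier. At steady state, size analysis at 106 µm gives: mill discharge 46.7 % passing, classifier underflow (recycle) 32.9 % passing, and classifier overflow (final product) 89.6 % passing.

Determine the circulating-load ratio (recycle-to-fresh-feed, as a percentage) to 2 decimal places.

Two-product formula at 106 µm:
(1+r)·d = r·u + o ⇒ r = (o−d)/(d−u)
r = (89.6 − 46.7)/(46.7 − 32.9) = 42.9/13.8 = 3.1087
CL = 100·r = 310.87 %

CL = 310.87 %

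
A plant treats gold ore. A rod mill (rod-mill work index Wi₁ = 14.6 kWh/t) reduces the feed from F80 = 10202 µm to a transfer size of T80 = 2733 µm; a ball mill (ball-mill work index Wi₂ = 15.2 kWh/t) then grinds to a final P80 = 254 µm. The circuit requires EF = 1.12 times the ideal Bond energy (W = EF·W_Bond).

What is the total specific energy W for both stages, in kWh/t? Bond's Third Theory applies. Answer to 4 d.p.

W = 8.9343 kWh/t

Bond:  W = 10 Wi (1/√P − 1/√F)
Stage 1 (10202→2733 µm, Wi₁=14.6): W₁ = 10·14.6·(0.019128 − 0.009901) = 1.3473 kWh/t
Stage 2 (2733→254 µm, Wi₂=15.2): W₂ = 10·15.2·(0.062746 − 0.019128) = 6.6298 kWh/t
W = W₁ + W₂ = 1.3473 + 6.6298 = 7.9771 kWh/t
W_actual = 1.12 × 7.9771 = 8.9343 kWh/t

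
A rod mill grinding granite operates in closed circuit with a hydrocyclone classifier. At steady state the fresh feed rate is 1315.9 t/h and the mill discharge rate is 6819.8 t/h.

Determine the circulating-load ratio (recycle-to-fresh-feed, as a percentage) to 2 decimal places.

CL = 418.26 %

Mill node: discharge = fresh + recycle.
R = M − F = 6819.8 − 1315.9 = 5503.9 t/h
CL = 100·R/F = 100·5503.9/1315.9 = 418.26 %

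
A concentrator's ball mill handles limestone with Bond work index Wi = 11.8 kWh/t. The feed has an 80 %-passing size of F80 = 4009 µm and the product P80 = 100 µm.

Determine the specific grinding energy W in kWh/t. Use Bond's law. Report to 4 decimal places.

Bond:  W = 10 Wi (1/√P − 1/√F)
1/√100 = 0.100000;  1/√4009 = 0.015794
W = 10·11.8·(0.100000 − 0.015794) = 9.9364 kWh/t

W = 9.9364 kWh/t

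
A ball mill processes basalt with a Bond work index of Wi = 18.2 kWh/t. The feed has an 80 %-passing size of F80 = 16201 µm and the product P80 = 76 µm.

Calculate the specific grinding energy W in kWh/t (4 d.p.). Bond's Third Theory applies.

W = 19.4469 kWh/t

W = 10·Wi·[P80^(−½) − F80^(−½)]
1/√76 = 0.114708;  1/√16201 = 0.007856
W = 10·18.2·(0.114708 − 0.007856) = 19.4469 kWh/t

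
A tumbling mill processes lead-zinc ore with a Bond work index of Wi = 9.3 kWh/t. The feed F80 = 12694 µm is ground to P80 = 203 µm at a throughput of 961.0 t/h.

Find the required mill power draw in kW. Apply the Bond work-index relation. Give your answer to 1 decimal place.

W_Bond = 10·Wi·(1/√P₈₀ − 1/√F₈₀)
W = 10·9.3·(1/√203 − 1/√12694) = 10·9.3·(0.061311) = 5.7019 kWh/t
Mill draw = 5.7019 × 961.0 = 5479.5 kW

P = 5479.5 kW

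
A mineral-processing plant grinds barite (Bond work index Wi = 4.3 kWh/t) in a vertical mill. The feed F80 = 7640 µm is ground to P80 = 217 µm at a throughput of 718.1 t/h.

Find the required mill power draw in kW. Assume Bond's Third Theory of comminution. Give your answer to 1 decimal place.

P = 1742.9 kW

W = 10·Wi·[P80^(−½) − F80^(−½)]
W = 10·4.3·(1/√217 − 1/√7640) = 10·4.3·(0.056444) = 2.4271 kWh/t
Power = W × throughput = 2.4271 kWh/t × 718.1 t/h = 1742.9 kW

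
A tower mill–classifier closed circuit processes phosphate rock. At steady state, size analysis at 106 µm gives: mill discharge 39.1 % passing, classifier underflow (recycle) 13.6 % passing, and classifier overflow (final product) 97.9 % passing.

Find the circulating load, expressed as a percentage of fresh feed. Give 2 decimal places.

Mass balance on the −106 µm fraction:
d + r·d = r·u + o → r(d−u) = o−d
r = (97.9 − 39.1)/(39.1 − 13.6) = 58.8/25.5 = 2.3059
CL = 100·r = 230.59 %

CL = 230.59 %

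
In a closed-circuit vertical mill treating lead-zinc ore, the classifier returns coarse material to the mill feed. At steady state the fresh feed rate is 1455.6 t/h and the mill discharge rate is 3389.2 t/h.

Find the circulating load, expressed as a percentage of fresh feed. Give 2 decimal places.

CL = 132.84 %

Mill node: discharge = fresh + recycle.
R = M − F = 3389.2 − 1455.6 = 1933.6 t/h
CL = 100·R/F = 100·1933.6/1455.6 = 132.84 %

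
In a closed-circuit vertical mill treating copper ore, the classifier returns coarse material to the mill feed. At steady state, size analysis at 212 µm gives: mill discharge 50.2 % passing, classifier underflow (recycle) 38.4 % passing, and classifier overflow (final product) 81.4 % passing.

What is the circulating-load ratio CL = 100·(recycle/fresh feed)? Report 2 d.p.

Two-product formula at 212 µm:
(1+r)·d = r·u + o ⇒ r = (o−d)/(d−u)
r = (81.4 − 50.2)/(50.2 − 38.4) = 31.2/11.8 = 2.6441
CL = 100·r = 264.41 %

CL = 264.41 %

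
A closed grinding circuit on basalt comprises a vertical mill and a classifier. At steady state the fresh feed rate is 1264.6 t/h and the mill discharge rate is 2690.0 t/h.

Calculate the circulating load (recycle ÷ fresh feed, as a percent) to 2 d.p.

CL = 112.72 %

Steady state: M = F + R.
R = M − F = 2690.0 − 1264.6 = 1425.4 t/h
CL = 100·R/F = 100·1425.4/1264.6 = 112.72 %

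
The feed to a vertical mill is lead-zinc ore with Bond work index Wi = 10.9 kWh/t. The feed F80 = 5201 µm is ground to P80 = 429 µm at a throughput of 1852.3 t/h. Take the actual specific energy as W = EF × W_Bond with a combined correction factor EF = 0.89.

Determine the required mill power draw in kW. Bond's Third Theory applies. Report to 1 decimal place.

P = 6184.0 kW

W = 10 Wi (1/√P80 − 1/√F80)  [Bond]
W = 10·10.9·(1/√429 − 1/√5201) = 10·10.9·(0.034414) = 3.7512 kWh/t
With EF = 0.89: W = 3.7512·0.89 = 3.3385 kWh/t
Mill draw = 3.3385 × 1852.3 = 6184.0 kW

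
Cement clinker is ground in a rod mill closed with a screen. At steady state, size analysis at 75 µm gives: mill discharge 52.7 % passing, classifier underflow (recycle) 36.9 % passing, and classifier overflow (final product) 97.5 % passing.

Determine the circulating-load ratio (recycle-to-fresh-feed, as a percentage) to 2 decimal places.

CL = 283.54 %

Two-product formula at 75 µm:
r = (o − d)/(d − u)
r = (97.5 − 52.7)/(52.7 − 36.9) = 44.8/15.8 = 2.8354
CL = 100·r = 283.54 %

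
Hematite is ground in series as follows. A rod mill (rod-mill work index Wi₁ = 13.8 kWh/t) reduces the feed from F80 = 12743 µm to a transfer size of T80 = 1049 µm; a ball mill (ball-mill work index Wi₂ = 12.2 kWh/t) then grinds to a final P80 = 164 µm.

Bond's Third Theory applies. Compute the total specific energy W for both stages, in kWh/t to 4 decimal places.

W_Bond = 10·Wi·(1/√P₈₀ − 1/√F₈₀)
Stage 1 (12743→1049 µm, Wi₁=13.8): W₁ = 10·13.8·(0.030875 − 0.008859) = 3.0383 kWh/t
Stage 2 (1049→164 µm, Wi₂=12.2): W₂ = 10·12.2·(0.078087 − 0.030875) = 5.7598 kWh/t
W = W₁ + W₂ = 3.0383 + 5.7598 = 8.7981 kWh/t

W = 8.7981 kWh/t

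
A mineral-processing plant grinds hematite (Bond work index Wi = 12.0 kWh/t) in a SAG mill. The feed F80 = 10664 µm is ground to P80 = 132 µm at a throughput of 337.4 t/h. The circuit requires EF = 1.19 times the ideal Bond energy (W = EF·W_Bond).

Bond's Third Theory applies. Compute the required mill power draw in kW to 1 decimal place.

P = 3727.0 kW

W = 10 Wi (1/√P80 − 1/√F80)  [Bond]
W = 10·12.0·(1/√132 − 1/√10664) = 10·12.0·(0.077355) = 9.2826 kWh/t
With EF = 1.19: W = 9.2826·1.19 = 11.0463 kWh/t
P = W·T = 11.0463·337.4 = 3727.0 kW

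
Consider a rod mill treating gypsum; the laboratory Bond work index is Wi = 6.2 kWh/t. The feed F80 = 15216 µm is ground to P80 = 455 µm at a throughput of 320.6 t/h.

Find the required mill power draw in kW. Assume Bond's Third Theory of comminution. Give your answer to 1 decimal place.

P = 770.7 kW

Bond:  W = 10 Wi (1/√P − 1/√F)
W = 10·6.2·(1/√455 − 1/√15216) = 10·6.2·(0.038774) = 2.4040 kWh/t
P = W·T = 2.4040·320.6 = 770.7 kW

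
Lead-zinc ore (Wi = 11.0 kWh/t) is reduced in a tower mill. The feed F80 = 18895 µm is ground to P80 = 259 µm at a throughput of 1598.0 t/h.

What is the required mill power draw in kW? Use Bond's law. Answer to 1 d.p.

Bond: W = 10·Wi·(1/√P80 − 1/√F80)
W = 10·11.0·(1/√259 − 1/√18895) = 10·11.0·(0.054862) = 6.0348 kWh/t
P_mill = W·ṁ = 6.0348·1598.0 = 9643.7 kW

P = 9643.7 kW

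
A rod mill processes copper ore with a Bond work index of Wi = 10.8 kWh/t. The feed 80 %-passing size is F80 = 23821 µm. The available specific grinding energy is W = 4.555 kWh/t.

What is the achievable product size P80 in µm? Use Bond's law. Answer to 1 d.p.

P80 = 422.4 µm

W = 10 Wi (1/√P80 − 1/√F80)  [Bond]
P80^-0.5 = F80^-0.5 + W/(10 Wi)
  = 4.5550/(10·10.8) + 1/√23821 = 0.042176 + 0.006479 = 0.048655
P80 = (1/0.048655)² = 20.5528² = 422.42 µm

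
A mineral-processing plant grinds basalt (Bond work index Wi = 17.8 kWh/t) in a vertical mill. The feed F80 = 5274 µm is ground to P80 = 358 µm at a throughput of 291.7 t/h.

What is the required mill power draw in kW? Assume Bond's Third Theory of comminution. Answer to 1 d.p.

Bond:  W = 10 Wi (1/√P − 1/√F)
W = 10·17.8·(1/√358 − 1/√5274) = 10·17.8·(0.039082) = 6.9566 kWh/t
Power = W × throughput = 6.9566 kWh/t × 291.7 t/h = 2029.2 kW

P = 2029.2 kW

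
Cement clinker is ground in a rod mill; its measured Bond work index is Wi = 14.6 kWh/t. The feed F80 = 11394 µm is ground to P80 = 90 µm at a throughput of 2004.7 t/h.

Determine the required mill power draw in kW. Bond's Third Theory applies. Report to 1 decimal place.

P = 28109.9 kW

Bond: W = 10·Wi·(1/√P80 − 1/√F80)
W = 10·14.6·(1/√90 − 1/√11394) = 10·14.6·(0.096041) = 14.0220 kWh/t
Mill draw = 14.0220 × 2004.7 = 28109.9 kW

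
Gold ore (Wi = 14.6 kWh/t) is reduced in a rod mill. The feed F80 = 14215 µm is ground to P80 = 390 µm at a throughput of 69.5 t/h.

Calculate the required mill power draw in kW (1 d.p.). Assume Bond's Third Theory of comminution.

W = 10 Wi / √P80 − 10 Wi / √F80
W = 10·14.6·(1/√390 − 1/√14215) = 10·14.6·(0.042250) = 6.1684 kWh/t
P_mill = W·ṁ = 6.1684·69.5 = 428.7 kW

P = 428.7 kW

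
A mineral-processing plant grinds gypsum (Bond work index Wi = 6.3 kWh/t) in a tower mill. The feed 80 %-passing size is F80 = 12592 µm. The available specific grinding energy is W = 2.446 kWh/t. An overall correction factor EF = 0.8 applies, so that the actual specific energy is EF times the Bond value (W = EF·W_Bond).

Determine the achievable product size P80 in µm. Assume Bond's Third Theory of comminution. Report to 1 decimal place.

P80 = 303.1 µm

Bond:  W = 10 Wi (1/√P − 1/√F)
W_Bond = W / EF = 2.446 / 0.8 = 3.0575 kWh/t
P80^-0.5 = F80^-0.5 + W_Bond/(10 Wi)
  = 3.0575/(10·6.3) + 1/√12592 = 0.048532 + 0.008912 = 0.057443
P80 = (1/0.057443)² = 17.4085² = 303.06 µm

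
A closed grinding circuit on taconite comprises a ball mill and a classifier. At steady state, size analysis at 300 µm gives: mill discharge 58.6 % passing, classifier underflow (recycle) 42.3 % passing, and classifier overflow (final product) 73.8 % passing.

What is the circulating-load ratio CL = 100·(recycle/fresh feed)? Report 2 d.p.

Two-product formula at 300 µm:
(1+r)·d = r·u + o ⇒ r = (o−d)/(d−u)
r = (73.8 − 58.6)/(58.6 − 42.3) = 15.2/16.3 = 0.9325
CL = 100·r = 93.25 %

CL = 93.25 %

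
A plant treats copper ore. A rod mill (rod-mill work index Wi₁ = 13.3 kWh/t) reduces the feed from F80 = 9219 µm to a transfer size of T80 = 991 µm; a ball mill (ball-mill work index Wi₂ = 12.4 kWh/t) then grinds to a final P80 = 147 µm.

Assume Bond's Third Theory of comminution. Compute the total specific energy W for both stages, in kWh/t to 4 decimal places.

W = 9.1281 kWh/t

W = 10 Wi (1/√P80 − 1/√F80)  [Bond]
Stage 1 (9219→991 µm, Wi₁=13.3): W₁ = 10·13.3·(0.031766 − 0.010415) = 2.8397 kWh/t
Stage 2 (991→147 µm, Wi₂=12.4): W₂ = 10·12.4·(0.082479 − 0.031766) = 6.2884 kWh/t
W = W₁ + W₂ = 2.8397 + 6.2884 = 9.1281 kWh/t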